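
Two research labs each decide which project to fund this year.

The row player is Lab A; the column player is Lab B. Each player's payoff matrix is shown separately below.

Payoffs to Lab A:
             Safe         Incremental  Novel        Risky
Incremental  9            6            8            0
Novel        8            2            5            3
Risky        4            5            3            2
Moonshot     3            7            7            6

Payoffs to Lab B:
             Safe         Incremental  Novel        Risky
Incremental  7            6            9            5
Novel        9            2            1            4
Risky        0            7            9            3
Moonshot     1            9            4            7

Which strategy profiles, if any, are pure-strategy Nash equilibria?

The pure Nash equilibria are (Incremental, Novel) and (Moonshot, Incremental).

Mark each player's best response to every combination of opponents' strategies; a profile where every player is best-responding is a pure Nash equilibrium.
Lab A against Safe: payoffs 9, 8, 4, 3 → best response Incremental.
Lab A against Incremental: payoffs 6, 2, 5, 7 → best response Moonshot.
Lab A against Novel: payoffs 8, 5, 3, 7 → best response Incremental.
Lab A against Risky: payoffs 0, 3, 2, 6 → best response Moonshot.
Lab B against Incremental: payoffs 7, 6, 9, 5 → best response Novel.
Lab B against Novel: payoffs 9, 2, 1, 4 → best response Safe.
Lab B against Risky: payoffs 0, 7, 9, 3 → best response Novel.
Lab B against Moonshot: payoffs 1, 9, 4, 7 → best response Incremental.
Mutual best responses: (Incremental, Novel); (Moonshot, Incremental).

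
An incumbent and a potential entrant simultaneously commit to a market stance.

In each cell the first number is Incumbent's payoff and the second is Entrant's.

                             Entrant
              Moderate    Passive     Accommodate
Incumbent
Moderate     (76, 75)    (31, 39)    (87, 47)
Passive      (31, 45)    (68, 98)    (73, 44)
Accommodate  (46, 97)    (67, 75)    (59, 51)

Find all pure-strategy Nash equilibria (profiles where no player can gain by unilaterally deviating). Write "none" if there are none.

For each strategy profile, look for a profitable unilateral deviation.
(Moderate, Moderate): Incumbent gets 76, best alternative 46; Entrant gets 75, best alternative 47. No profitable deviation — NE.
(Moderate, Passive): Incumbent can switch to Passive (31 → 68). Not NE.
(Moderate, Accommodate): Entrant can switch to Moderate (47 → 75). Not NE.
(Passive, Moderate): Incumbent can switch to Moderate (31 → 76). Not NE.
(Passive, Passive): Incumbent gets 68, best alternative 67; Entrant gets 98, best alternative 45. No profitable deviation — NE.
(Passive, Accommodate): Incumbent can switch to Moderate (73 → 87). Not NE.
(Accommodate, Moderate): Incumbent can switch to Moderate (46 → 76). Not NE.
(Accommodate, Passive): Incumbent can switch to Passive (67 → 68). Not NE.
(Accommodate, Accommodate): Incumbent can switch to Moderate (59 → 87). Not NE.

The pure Nash equilibria are (Moderate, Moderate), (Passive, Passive).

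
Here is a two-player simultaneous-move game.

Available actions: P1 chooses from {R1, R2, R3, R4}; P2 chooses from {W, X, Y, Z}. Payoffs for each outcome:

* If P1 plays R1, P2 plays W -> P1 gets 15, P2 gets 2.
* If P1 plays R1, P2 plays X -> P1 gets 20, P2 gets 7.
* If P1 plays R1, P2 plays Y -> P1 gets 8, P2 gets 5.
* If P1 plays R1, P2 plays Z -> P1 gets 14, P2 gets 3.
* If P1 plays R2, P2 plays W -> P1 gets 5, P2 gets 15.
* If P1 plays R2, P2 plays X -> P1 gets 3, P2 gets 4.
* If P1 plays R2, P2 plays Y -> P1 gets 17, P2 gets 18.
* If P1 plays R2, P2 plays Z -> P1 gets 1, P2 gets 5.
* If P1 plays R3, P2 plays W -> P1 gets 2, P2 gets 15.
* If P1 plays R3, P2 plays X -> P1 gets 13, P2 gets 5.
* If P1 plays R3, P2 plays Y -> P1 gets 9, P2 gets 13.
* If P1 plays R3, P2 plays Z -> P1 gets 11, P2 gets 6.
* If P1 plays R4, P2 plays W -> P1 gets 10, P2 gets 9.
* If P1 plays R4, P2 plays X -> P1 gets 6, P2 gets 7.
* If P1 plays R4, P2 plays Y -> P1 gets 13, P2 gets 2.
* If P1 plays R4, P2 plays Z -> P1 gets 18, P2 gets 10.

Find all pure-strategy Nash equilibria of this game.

The pure Nash equilibria are (R1, X), (R2, Y), (R4, Z).

Mark each player's best response to every combination of opponents' strategies; a profile where every player is best-responding is a pure Nash equilibrium.
P1 against W: payoffs 15, 5, 2, 10 → best response R1.
P1 against X: payoffs 20, 3, 13, 6 → best response R1.
P1 against Y: payoffs 8, 17, 9, 13 → best response R2.
P1 against Z: payoffs 14, 1, 11, 18 → best response R4.
P2 against R1: payoffs 2, 7, 5, 3 → best response X.
P2 against R2: payoffs 15, 4, 18, 5 → best response Y.
P2 against R3: payoffs 15, 5, 13, 6 → best response W.
P2 against R4: payoffs 9, 7, 2, 10 → best response Z.
Mutual best responses: (R1, X); (R2, Y); (R4, Z).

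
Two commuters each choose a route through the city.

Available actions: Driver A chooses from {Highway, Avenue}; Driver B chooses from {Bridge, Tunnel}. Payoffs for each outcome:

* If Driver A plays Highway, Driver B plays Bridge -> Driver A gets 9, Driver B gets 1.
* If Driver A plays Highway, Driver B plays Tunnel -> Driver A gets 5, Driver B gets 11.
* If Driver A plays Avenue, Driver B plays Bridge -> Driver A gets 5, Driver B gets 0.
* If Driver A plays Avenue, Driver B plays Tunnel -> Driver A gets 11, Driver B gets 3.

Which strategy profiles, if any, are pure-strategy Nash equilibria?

The unique pure-strategy Nash equilibrium is (Avenue, Tunnel).

Check each profile: it is a Nash equilibrium iff no player can strictly gain by switching unilaterally.
(Highway, Bridge): Driver B can switch to Tunnel (1 → 11). Not NE.
(Highway, Tunnel): Driver A can switch to Avenue (5 → 11). Not NE.
(Avenue, Bridge): Driver A can switch to Highway (5 → 9). Not NE.
(Avenue, Tunnel): Driver A gets 11, best alternative 5; Driver B gets 3, best alternative 0. No profitable deviation — NE.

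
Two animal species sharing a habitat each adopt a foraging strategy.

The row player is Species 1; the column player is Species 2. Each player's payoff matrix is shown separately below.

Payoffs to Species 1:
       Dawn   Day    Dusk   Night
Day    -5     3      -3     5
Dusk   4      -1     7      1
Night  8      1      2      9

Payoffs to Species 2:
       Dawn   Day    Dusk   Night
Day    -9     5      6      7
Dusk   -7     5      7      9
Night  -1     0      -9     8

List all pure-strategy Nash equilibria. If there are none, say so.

Species 1 against Dawn: payoffs -5, 4, 8 → best response Night.
Species 1 against Day: payoffs 3, -1, 1 → best response Day.
Species 1 against Dusk: payoffs -3, 7, 2 → best response Dusk.
Species 1 against Night: payoffs 5, 1, 9 → best response Night.
Species 2 against Day: payoffs -9, 5, 6, 7 → best response Night.
Species 2 against Dusk: payoffs -7, 5, 7, 9 → best response Night.
Species 2 against Night: payoffs -1, 0, -9, 8 → best response Night.
Mutual best responses: (Night, Night).

Pure NE: (Night, Night)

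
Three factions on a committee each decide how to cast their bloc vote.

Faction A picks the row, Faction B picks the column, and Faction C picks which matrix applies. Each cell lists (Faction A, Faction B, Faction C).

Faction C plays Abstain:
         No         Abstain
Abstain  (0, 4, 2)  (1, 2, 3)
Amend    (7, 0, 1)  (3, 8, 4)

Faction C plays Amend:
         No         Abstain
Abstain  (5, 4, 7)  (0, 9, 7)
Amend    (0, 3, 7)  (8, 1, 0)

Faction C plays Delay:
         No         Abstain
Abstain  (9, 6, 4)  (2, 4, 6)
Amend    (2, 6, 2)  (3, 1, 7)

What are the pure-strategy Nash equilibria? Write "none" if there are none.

none

Faction A against (No, Abstain): payoffs 0, 7 → best response Amend.
Faction A against (No, Amend): payoffs 5, 0 → best response Abstain.
Faction A against (No, Delay): payoffs 9, 2 → best response Abstain.
Faction A against (Abstain, Abstain): payoffs 1, 3 → best response Amend.
Faction A against (Abstain, Amend): payoffs 0, 8 → best response Amend.
Faction A against (Abstain, Delay): payoffs 2, 3 → best response Amend.
Faction B against (Abstain, Abstain): payoffs 4, 2 → best response No.
Faction B against (Abstain, Amend): payoffs 4, 9 → best response Abstain.
Faction B against (Abstain, Delay): payoffs 6, 4 → best response No.
Faction B against (Amend, Abstain): payoffs 0, 8 → best response Abstain.
Faction B against (Amend, Amend): payoffs 3, 1 → best response No.
Faction B against (Amend, Delay): payoffs 6, 1 → best response No.
Faction C against (Abstain, No): payoffs 2, 7, 4 → best response Amend.
Faction C against (Abstain, Abstain): payoffs 3, 7, 6 → best response Amend.
Faction C against (Amend, No): payoffs 1, 7, 2 → best response Amend.
Faction C against (Amend, Abstain): payoffs 4, 0, 7 → best response Delay.
No profile is a mutual best response for all players.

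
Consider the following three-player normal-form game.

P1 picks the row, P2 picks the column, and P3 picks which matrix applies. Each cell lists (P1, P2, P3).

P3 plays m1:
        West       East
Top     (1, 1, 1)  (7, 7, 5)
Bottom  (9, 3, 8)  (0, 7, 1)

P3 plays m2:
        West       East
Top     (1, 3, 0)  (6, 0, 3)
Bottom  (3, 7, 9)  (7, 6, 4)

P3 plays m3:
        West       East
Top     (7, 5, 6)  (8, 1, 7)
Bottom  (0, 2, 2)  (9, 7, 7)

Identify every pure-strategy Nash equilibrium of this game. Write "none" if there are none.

P1 against (West, m1): payoffs 1, 9 → best response Bottom.
P1 against (West, m2): payoffs 1, 3 → best response Bottom.
P1 against (West, m3): payoffs 7, 0 → best response Top.
P1 against (East, m1): payoffs 7, 0 → best response Top.
P1 against (East, m2): payoffs 6, 7 → best response Bottom.
P1 against (East, m3): payoffs 8, 9 → best response Bottom.
P2 against (Top, m1): payoffs 1, 7 → best response East.
P2 against (Top, m2): payoffs 3, 0 → best response West.
P2 against (Top, m3): payoffs 5, 1 → best response West.
P2 against (Bottom, m1): payoffs 3, 7 → best response East.
P2 against (Bottom, m2): payoffs 7, 6 → best response West.
P2 against (Bottom, m3): payoffs 2, 7 → best response East.
P3 against (Top, West): payoffs 1, 0, 6 → best response m3.
P3 against (Top, East): payoffs 5, 3, 7 → best response m3.
P3 against (Bottom, West): payoffs 8, 9, 2 → best response m2.
P3 against (Bottom, East): payoffs 1, 4, 7 → best response m3.
Mutual best responses: (Top, West, m3); (Bottom, West, m2); (Bottom, East, m3).

Pure-strategy Nash equilibria: (Top, West, m3) and (Bottom, West, m2) and (Bottom, East, m3)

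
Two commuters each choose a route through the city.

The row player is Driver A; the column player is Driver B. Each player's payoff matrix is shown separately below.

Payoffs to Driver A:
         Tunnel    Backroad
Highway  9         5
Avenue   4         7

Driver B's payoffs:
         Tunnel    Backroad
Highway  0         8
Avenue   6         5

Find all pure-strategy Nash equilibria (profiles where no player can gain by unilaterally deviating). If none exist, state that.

For each player, find the best response to each opponent profile; mutual best responses are the pure NE.
Driver A against Tunnel: payoffs 9, 4 → best response Highway.
Driver A against Backroad: payoffs 5, 7 → best response Avenue.
Driver B against Highway: payoffs 0, 8 → best response Backroad.
Driver B against Avenue: payoffs 6, 5 → best response Tunnel.
No profile is a mutual best response for all players.

none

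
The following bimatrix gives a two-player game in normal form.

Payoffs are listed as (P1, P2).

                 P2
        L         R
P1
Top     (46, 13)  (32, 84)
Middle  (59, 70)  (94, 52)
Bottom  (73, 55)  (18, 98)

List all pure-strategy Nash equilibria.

P1 against L: payoffs 46, 59, 73 → best response Bottom.
P1 against R: payoffs 32, 94, 18 → best response Middle.
P2 against Top: payoffs 13, 84 → best response R.
P2 against Middle: payoffs 70, 52 → best response L.
P2 against Bottom: payoffs 55, 98 → best response R.
No profile is a mutual best response for all players.

none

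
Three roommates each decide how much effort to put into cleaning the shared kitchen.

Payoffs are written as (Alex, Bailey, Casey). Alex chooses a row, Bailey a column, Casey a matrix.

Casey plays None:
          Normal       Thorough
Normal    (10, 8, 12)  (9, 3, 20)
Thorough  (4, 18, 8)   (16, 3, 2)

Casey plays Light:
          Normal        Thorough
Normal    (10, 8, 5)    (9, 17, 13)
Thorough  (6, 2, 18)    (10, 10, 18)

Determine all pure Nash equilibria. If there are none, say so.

(Normal, Normal, None), (Thorough, Thorough, Light)

For each player, find the best response to each opponent profile; mutual best responses are the pure NE.
Alex against (Normal, None): payoffs 10, 4 → best response Normal.
Alex against (Normal, Light): payoffs 10, 6 → best response Normal.
Alex against (Thorough, None): payoffs 9, 16 → best response Thorough.
Alex against (Thorough, Light): payoffs 9, 10 → best response Thorough.
Bailey against (Normal, None): payoffs 8, 3 → best response Normal.
Bailey against (Normal, Light): payoffs 8, 17 → best response Thorough.
Bailey against (Thorough, None): payoffs 18, 3 → best response Normal.
Bailey against (Thorough, Light): payoffs 2, 10 → best response Thorough.
Casey against (Normal, Normal): payoffs 12, 5 → best response None.
Casey against (Normal, Thorough): payoffs 20, 13 → best response None.
Casey against (Thorough, Normal): payoffs 8, 18 → best response Light.
Casey against (Thorough, Thorough): payoffs 2, 18 → best response Light.
Mutual best responses: (Normal, Normal, None); (Thorough, Thorough, Light).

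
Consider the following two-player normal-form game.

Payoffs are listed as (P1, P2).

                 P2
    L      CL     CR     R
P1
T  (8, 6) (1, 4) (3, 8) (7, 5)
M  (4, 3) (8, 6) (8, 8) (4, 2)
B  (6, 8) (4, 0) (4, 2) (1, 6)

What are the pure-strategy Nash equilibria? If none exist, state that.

Pure NE: (M, CR)

For each strategy profile, look for a profitable unilateral deviation.
(T, L): P2 can switch to CR (6 → 8). Not NE.
(T, CL): P1 can switch to M (1 → 8). Not NE.
(T, CR): P1 can switch to M (3 → 8). Not NE.
(T, R): P2 can switch to L (5 → 6). Not NE.
(M, L): P1 can switch to T (4 → 8). Not NE.
(M, CL): P2 can switch to CR (6 → 8). Not NE.
(M, CR): P1 gets 8, best alternative 4; P2 gets 8, best alternative 6. No profitable deviation — NE.
(M, R): P1 can switch to T (4 → 7). Not NE.
(B, L): P1 can switch to T (6 → 8). Not NE.
(The remaining 3 profiles each have a profitable deviation by the same check.)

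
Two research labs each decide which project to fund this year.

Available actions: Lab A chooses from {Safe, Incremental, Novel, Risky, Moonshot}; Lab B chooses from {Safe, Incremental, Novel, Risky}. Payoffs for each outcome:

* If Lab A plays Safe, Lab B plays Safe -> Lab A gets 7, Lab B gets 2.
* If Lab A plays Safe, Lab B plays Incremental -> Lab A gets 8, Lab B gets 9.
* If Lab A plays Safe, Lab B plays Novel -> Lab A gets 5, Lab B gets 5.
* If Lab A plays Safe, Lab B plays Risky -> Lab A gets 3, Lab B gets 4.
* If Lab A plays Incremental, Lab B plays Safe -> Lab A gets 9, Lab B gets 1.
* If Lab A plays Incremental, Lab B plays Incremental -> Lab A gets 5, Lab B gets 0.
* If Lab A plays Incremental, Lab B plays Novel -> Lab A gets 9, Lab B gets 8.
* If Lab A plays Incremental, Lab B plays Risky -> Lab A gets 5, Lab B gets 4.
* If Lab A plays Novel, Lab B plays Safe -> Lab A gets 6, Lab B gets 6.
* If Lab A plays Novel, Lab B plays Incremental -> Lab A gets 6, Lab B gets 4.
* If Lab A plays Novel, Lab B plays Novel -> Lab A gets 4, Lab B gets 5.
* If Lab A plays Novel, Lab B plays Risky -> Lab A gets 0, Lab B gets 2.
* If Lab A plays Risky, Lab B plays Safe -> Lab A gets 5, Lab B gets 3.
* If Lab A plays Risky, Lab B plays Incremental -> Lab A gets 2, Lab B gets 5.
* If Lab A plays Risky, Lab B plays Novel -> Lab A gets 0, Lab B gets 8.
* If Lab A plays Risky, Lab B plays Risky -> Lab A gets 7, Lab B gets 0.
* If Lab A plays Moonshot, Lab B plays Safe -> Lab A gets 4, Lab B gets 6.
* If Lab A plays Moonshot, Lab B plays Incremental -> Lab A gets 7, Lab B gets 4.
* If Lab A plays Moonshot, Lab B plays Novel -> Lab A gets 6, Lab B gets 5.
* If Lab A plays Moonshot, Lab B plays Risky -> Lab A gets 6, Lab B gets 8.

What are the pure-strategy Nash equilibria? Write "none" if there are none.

The pure Nash equilibria are (Safe, Incremental) and (Incremental, Novel).

For each strategy profile, look for a profitable unilateral deviation.
(Safe, Safe): Lab A can switch to Incremental (7 → 9). Not NE.
(Safe, Incremental): Lab A gets 8, best alternative 7; Lab B gets 9, best alternative 5. No profitable deviation — NE.
(Safe, Novel): Lab A can switch to Incremental (5 → 9). Not NE.
(Safe, Risky): Lab A can switch to Incremental (3 → 5). Not NE.
(Incremental, Safe): Lab B can switch to Novel (1 → 8). Not NE.
(Incremental, Incremental): Lab A can switch to Safe (5 → 8). Not NE.
(Incremental, Novel): Lab A gets 9, best alternative 6; Lab B gets 8, best alternative 4. No profitable deviation — NE.
(Incremental, Risky): Lab A can switch to Risky (5 → 7). Not NE.
(Novel, Safe): Lab A can switch to Safe (6 → 7). Not NE.
(Novel, Incremental): Lab A can switch to Safe (6 → 8). Not NE.
(Novel, Novel): Lab A can switch to Safe (4 → 5). Not NE.
(Novel, Risky): Lab A can switch to Safe (0 → 3). Not NE.
(The remaining 8 profiles each have a profitable deviation by the same check.)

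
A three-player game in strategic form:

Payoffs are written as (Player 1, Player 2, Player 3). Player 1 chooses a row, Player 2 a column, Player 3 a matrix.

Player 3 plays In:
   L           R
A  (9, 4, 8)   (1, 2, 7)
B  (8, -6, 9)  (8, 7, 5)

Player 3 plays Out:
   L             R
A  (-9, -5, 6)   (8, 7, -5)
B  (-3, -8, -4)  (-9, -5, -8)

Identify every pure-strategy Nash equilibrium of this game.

Player 1 against (L, In): payoffs 9, 8 → best response A.
Player 1 against (L, Out): payoffs -9, -3 → best response B.
Player 1 against (R, In): payoffs 1, 8 → best response B.
Player 1 against (R, Out): payoffs 8, -9 → best response A.
Player 2 against (A, In): payoffs 4, 2 → best response L.
Player 2 against (A, Out): payoffs -5, 7 → best response R.
Player 2 against (B, In): payoffs -6, 7 → best response R.
Player 2 against (B, Out): payoffs -8, -5 → best response R.
Player 3 against (A, L): payoffs 8, 6 → best response In.
Player 3 against (A, R): payoffs 7, -5 → best response In.
Player 3 against (B, L): payoffs 9, -4 → best response In.
Player 3 against (B, R): payoffs 5, -8 → best response In.
Mutual best responses: (A, L, In); (B, R, In).

(A, L, In); (B, R, In)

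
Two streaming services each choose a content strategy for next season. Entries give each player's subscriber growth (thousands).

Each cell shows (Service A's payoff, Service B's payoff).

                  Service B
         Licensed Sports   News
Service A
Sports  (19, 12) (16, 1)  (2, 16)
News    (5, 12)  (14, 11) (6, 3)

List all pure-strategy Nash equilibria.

No pure-strategy Nash equilibrium.

Service A against Licensed: payoffs 19, 5 → best response Sports.
Service A against Sports: payoffs 16, 14 → best response Sports.
Service A against News: payoffs 2, 6 → best response News.
Service B against Sports: payoffs 12, 1, 16 → best response News.
Service B against News: payoffs 12, 11, 3 → best response Licensed.
No profile is a mutual best response for all players.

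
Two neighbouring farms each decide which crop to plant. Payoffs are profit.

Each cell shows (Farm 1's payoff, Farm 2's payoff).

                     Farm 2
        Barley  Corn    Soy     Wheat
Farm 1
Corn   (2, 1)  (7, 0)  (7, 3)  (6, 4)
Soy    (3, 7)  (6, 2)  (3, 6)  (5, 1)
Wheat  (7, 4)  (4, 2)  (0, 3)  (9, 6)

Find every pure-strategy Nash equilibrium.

Pure NE: (Wheat, Wheat)

Farm 1 against Barley: payoffs 2, 3, 7 → best response Wheat.
Farm 1 against Corn: payoffs 7, 6, 4 → best response Corn.
Farm 1 against Soy: payoffs 7, 3, 0 → best response Corn.
Farm 1 against Wheat: payoffs 6, 5, 9 → best response Wheat.
Farm 2 against Corn: payoffs 1, 0, 3, 4 → best response Wheat.
Farm 2 against Soy: payoffs 7, 2, 6, 1 → best response Barley.
Farm 2 against Wheat: payoffs 4, 2, 3, 6 → best response Wheat.
Mutual best responses: (Wheat, Wheat).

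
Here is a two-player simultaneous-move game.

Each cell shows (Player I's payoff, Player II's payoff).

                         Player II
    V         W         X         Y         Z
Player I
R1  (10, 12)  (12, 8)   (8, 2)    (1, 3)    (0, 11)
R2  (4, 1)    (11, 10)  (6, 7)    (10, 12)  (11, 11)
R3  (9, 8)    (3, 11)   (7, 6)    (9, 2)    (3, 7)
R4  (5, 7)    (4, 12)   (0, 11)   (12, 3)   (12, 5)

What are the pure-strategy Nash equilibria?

(R1, V): Player I gets 10, best alternative 9; Player II gets 12, best alternative 11. No profitable deviation — NE.
(R1, W): Player II can switch to V (8 → 12). Not NE.
(R1, X): Player II can switch to V (2 → 12). Not NE.
(R1, Y): Player I can switch to R2 (1 → 10). Not NE.
(R1, Z): Player I can switch to R2 (0 → 11). Not NE.
(R2, V): Player I can switch to R1 (4 → 10). Not NE.
(R2, W): Player I can switch to R1 (11 → 12). Not NE.
(R2, X): Player I can switch to R1 (6 → 8). Not NE.
(R2, Y): Player I can switch to R4 (10 → 12). Not NE.
(The remaining 11 profiles each have a profitable deviation by the same check.)

Pure NE: (R1, V)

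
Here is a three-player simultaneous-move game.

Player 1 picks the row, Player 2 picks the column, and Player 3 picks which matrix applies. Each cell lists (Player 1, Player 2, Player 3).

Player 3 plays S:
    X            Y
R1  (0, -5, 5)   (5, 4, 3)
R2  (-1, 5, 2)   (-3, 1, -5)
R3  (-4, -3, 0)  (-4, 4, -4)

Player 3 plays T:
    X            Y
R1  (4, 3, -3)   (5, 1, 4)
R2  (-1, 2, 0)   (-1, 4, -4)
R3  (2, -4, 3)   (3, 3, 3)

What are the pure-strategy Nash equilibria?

This game has no pure Nash equilibrium.

(R1, X, S): Player 2 can switch to Y (-5 → 4). Not NE.
(R1, X, T): Player 3 can switch to S (-3 → 5). Not NE.
(R1, Y, S): Player 3 can switch to T (3 → 4). Not NE.
(R1, Y, T): Player 2 can switch to X (1 → 3). Not NE.
(R2, X, S): Player 1 can switch to R1 (-1 → 0). Not NE.
(R2, X, T): Player 1 can switch to R1 (-1 → 4). Not NE.
(R2, Y, S): Player 1 can switch to R1 (-3 → 5). Not NE.
(R2, Y, T): Player 1 can switch to R1 (-1 → 5). Not NE.
(R3, X, S): Player 1 can switch to R1 (-4 → 0). Not NE.
(R3, X, T): Player 1 can switch to R1 (2 → 4). Not NE.
(The remaining 2 profiles each have a profitable deviation by the same check.)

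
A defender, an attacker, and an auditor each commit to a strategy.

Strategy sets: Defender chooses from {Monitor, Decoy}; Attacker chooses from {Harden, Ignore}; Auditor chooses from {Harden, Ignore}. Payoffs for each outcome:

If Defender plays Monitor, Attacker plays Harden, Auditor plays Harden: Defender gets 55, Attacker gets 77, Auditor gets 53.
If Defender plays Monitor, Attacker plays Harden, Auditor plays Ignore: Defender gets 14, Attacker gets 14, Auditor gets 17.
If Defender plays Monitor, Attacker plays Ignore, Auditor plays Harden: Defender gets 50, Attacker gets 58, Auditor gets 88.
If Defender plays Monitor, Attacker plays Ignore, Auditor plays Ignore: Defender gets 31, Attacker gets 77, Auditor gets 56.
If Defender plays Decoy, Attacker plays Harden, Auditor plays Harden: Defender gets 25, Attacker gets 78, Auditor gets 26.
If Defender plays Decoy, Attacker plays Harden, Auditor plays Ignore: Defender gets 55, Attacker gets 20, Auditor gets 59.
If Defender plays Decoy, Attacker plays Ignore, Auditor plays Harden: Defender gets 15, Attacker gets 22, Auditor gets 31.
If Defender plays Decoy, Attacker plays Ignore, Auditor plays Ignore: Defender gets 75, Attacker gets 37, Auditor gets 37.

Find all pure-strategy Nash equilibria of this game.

Defender against (Harden, Harden): payoffs 55, 25 → best response Monitor.
Defender against (Harden, Ignore): payoffs 14, 55 → best response Decoy.
Defender against (Ignore, Harden): payoffs 50, 15 → best response Monitor.
Defender against (Ignore, Ignore): payoffs 31, 75 → best response Decoy.
Attacker against (Monitor, Harden): payoffs 77, 58 → best response Harden.
Attacker against (Monitor, Ignore): payoffs 14, 77 → best response Ignore.
Attacker against (Decoy, Harden): payoffs 78, 22 → best response Harden.
Attacker against (Decoy, Ignore): payoffs 20, 37 → best response Ignore.
Auditor against (Monitor, Harden): payoffs 53, 17 → best response Harden.
Auditor against (Monitor, Ignore): payoffs 88, 56 → best response Harden.
Auditor against (Decoy, Harden): payoffs 26, 59 → best response Ignore.
Auditor against (Decoy, Ignore): payoffs 31, 37 → best response Ignore.
Mutual best responses: (Monitor, Harden, Harden); (Decoy, Ignore, Ignore).

Pure-strategy Nash equilibria: (Monitor, Harden, Harden) and (Decoy, Ignore, Ignore)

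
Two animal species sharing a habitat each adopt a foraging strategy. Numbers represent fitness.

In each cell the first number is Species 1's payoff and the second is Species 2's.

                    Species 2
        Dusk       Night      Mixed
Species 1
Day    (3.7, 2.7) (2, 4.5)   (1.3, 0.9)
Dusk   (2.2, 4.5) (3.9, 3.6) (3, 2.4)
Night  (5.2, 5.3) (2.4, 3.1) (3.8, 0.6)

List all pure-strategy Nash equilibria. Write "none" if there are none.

Species 1 against Dusk: payoffs 3.7, 2.2, 5.2 → best response Night.
Species 1 against Night: payoffs 2, 3.9, 2.4 → best response Dusk.
Species 1 against Mixed: payoffs 1.3, 3, 3.8 → best response Night.
Species 2 against Day: payoffs 2.7, 4.5, 0.9 → best response Night.
Species 2 against Dusk: payoffs 4.5, 3.6, 2.4 → best response Dusk.
Species 2 against Night: payoffs 5.3, 3.1, 0.6 → best response Dusk.
Mutual best responses: (Night, Dusk).

The unique pure-strategy Nash equilibrium is (Night, Dusk).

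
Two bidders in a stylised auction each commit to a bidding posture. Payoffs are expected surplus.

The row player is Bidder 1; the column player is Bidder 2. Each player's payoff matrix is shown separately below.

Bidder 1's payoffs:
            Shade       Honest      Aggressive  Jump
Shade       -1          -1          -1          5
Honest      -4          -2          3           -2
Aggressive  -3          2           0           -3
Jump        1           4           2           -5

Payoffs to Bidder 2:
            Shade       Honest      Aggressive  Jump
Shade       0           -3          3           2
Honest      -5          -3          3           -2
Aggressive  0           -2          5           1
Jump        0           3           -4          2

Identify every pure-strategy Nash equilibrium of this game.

(Shade, Shade): Bidder 1 can switch to Jump (-1 → 1). Not NE.
(Shade, Honest): Bidder 1 can switch to Aggressive (-1 → 2). Not NE.
(Shade, Aggressive): Bidder 1 can switch to Honest (-1 → 3). Not NE.
(Shade, Jump): Bidder 2 can switch to Aggressive (2 → 3). Not NE.
(Honest, Shade): Bidder 1 can switch to Shade (-4 → -1). Not NE.
(Honest, Honest): Bidder 1 can switch to Shade (-2 → -1). Not NE.
(Honest, Aggressive): Bidder 1 gets 3, best alternative 2; Bidder 2 gets 3, best alternative -2. No profitable deviation — NE.
(Honest, Jump): Bidder 1 can switch to Shade (-2 → 5). Not NE.
(Aggressive, Shade): Bidder 1 can switch to Shade (-3 → -1). Not NE.
(Jump, Honest): Bidder 1 gets 4, best alternative 2; Bidder 2 gets 3, best alternative 2. No profitable deviation — NE.
(The remaining 6 profiles each have a profitable deviation by the same check.)

(Honest, Aggressive), (Jump, Honest)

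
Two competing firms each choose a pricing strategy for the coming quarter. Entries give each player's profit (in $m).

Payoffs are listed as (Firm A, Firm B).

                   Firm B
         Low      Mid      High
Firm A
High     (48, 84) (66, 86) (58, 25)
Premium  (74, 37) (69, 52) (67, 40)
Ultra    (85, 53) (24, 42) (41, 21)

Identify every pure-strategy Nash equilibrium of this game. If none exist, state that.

(Premium, Mid); (Ultra, Low)

(High, Low): Firm A can switch to Premium (48 → 74). Not NE.
(High, Mid): Firm A can switch to Premium (66 → 69). Not NE.
(High, High): Firm A can switch to Premium (58 → 67). Not NE.
(Premium, Low): Firm A can switch to Ultra (74 → 85). Not NE.
(Premium, Mid): Firm A gets 69, best alternative 66; Firm B gets 52, best alternative 40. No profitable deviation — NE.
(Premium, High): Firm B can switch to Mid (40 → 52). Not NE.
(Ultra, Low): Firm A gets 85, best alternative 74; Firm B gets 53, best alternative 42. No profitable deviation — NE.
(Ultra, Mid): Firm A can switch to High (24 → 66). Not NE.
(The remaining 1 profile has a profitable deviation by the same check.)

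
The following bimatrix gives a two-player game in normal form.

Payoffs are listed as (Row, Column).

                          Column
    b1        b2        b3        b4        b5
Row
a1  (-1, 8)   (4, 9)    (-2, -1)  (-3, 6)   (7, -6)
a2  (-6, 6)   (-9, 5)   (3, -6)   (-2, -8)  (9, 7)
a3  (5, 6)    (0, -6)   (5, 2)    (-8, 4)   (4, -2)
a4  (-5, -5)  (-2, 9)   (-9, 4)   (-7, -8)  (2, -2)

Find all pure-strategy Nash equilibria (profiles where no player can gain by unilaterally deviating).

Row against b1: payoffs -1, -6, 5, -5 → best response a3.
Row against b2: payoffs 4, -9, 0, -2 → best response a1.
Row against b3: payoffs -2, 3, 5, -9 → best response a3.
Row against b4: payoffs -3, -2, -8, -7 → best response a2.
Row against b5: payoffs 7, 9, 4, 2 → best response a2.
Column against a1: payoffs 8, 9, -1, 6, -6 → best response b2.
Column against a2: payoffs 6, 5, -6, -8, 7 → best response b5.
Column against a3: payoffs 6, -6, 2, 4, -2 → best response b1.
Column against a4: payoffs -5, 9, 4, -8, -2 → best response b2.
Mutual best responses: (a1, b2); (a2, b5); (a3, b1).

Pure-strategy Nash equilibria: (a1, b2) and (a2, b5) and (a3, b1)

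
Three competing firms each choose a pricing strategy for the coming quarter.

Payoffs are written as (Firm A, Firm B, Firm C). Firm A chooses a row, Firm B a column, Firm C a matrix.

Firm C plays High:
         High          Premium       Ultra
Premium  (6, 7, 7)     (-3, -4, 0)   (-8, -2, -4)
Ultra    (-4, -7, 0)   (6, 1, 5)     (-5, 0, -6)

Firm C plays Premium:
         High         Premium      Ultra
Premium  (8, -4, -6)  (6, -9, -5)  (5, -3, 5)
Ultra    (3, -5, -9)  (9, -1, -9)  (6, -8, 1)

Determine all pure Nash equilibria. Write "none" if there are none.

Firm A against (High, High): payoffs 6, -4 → best response Premium.
Firm A against (High, Premium): payoffs 8, 3 → best response Premium.
Firm A against (Premium, High): payoffs -3, 6 → best response Ultra.
Firm A against (Premium, Premium): payoffs 6, 9 → best response Ultra.
Firm A against (Ultra, High): payoffs -8, -5 → best response Ultra.
Firm A against (Ultra, Premium): payoffs 5, 6 → best response Ultra.
Firm B against (Premium, High): payoffs 7, -4, -2 → best response High.
Firm B against (Premium, Premium): payoffs -4, -9, -3 → best response Ultra.
Firm B against (Ultra, High): payoffs -7, 1, 0 → best response Premium.
Firm B against (Ultra, Premium): payoffs -5, -1, -8 → best response Premium.
Firm C against (Premium, High): payoffs 7, -6 → best response High.
Firm C against (Premium, Premium): payoffs 0, -5 → best response High.
Firm C against (Premium, Ultra): payoffs -4, 5 → best response Premium.
Firm C against (Ultra, High): payoffs 0, -9 → best response High.
Firm C against (Ultra, Premium): payoffs 5, -9 → best response High.
Firm C against (Ultra, Ultra): payoffs -6, 1 → best response Premium.
Mutual best responses: (Premium, High, High); (Ultra, Premium, High).

The pure Nash equilibria are (Premium, High, High) and (Ultra, Premium, High).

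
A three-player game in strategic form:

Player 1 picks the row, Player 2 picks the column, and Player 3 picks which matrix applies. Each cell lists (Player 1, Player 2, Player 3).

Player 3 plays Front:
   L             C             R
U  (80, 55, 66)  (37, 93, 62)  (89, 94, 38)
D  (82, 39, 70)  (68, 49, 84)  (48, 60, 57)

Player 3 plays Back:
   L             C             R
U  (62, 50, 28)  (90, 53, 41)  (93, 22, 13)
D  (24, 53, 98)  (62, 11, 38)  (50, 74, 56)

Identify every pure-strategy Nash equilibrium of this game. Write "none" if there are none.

Mark each player's best response to every combination of opponents' strategies; a profile where every player is best-responding is a pure Nash equilibrium.
Player 1 against (L, Front): payoffs 80, 82 → best response D.
Player 1 against (L, Back): payoffs 62, 24 → best response U.
Player 1 against (C, Front): payoffs 37, 68 → best response D.
Player 1 against (C, Back): payoffs 90, 62 → best response U.
Player 1 against (R, Front): payoffs 89, 48 → best response U.
Player 1 against (R, Back): payoffs 93, 50 → best response U.
Player 2 against (U, Front): payoffs 55, 93, 94 → best response R.
Player 2 against (U, Back): payoffs 50, 53, 22 → best response C.
Player 2 against (D, Front): payoffs 39, 49, 60 → best response R.
Player 2 against (D, Back): payoffs 53, 11, 74 → best response R.
Player 3 against (U, L): payoffs 66, 28 → best response Front.
Player 3 against (U, C): payoffs 62, 41 → best response Front.
Player 3 against (U, R): payoffs 38, 13 → best response Front.
Player 3 against (D, L): payoffs 70, 98 → best response Back.
Player 3 against (D, C): payoffs 84, 38 → best response Front.
Player 3 against (D, R): payoffs 57, 56 → best response Front.
Mutual best responses: (U, R, Front).

(U, R, Front)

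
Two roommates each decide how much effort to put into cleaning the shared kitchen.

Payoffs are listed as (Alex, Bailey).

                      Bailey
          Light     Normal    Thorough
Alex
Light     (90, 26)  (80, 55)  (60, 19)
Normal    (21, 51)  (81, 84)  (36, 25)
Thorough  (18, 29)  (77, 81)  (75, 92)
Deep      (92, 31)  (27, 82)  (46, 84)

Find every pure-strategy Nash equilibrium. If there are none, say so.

(Normal, Normal) and (Thorough, Thorough)

For each player, find the best response to each opponent profile; mutual best responses are the pure NE.
Alex against Light: payoffs 90, 21, 18, 92 → best response Deep.
Alex against Normal: payoffs 80, 81, 77, 27 → best response Normal.
Alex against Thorough: payoffs 60, 36, 75, 46 → best response Thorough.
Bailey against Light: payoffs 26, 55, 19 → best response Normal.
Bailey against Normal: payoffs 51, 84, 25 → best response Normal.
Bailey against Thorough: payoffs 29, 81, 92 → best response Thorough.
Bailey against Deep: payoffs 31, 82, 84 → best response Thorough.
Mutual best responses: (Normal, Normal); (Thorough, Thorough).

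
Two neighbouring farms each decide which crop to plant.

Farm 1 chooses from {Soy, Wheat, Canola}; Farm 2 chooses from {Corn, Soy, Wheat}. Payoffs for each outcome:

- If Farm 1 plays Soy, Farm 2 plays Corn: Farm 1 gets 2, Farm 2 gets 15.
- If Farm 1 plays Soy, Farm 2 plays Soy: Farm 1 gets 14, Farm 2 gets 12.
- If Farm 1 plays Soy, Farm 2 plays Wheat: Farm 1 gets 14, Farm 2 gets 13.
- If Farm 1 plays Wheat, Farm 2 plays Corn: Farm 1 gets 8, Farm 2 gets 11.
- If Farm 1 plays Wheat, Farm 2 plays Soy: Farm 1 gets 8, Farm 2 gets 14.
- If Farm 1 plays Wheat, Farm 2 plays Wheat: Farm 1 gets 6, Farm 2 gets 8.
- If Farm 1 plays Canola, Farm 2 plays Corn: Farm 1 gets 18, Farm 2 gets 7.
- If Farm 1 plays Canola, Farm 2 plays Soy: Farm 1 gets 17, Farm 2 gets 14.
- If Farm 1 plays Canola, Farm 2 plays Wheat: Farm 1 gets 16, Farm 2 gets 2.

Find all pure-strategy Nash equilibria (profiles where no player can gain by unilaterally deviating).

(Canola, Soy)

Farm 1 against Corn: payoffs 2, 8, 18 → best response Canola.
Farm 1 against Soy: payoffs 14, 8, 17 → best response Canola.
Farm 1 against Wheat: payoffs 14, 6, 16 → best response Canola.
Farm 2 against Soy: payoffs 15, 12, 13 → best response Corn.
Farm 2 against Wheat: payoffs 11, 14, 8 → best response Soy.
Farm 2 against Canola: payoffs 7, 14, 2 → best response Soy.
Mutual best responses: (Canola, Soy).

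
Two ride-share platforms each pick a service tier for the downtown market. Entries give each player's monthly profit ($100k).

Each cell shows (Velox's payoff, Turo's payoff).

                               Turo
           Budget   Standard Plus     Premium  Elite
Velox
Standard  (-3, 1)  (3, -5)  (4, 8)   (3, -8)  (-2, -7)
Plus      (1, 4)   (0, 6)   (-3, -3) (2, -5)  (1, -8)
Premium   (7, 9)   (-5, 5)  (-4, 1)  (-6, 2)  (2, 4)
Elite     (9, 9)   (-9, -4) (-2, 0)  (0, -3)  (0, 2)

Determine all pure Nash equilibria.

For each player, find the best response to each opponent profile; mutual best responses are the pure NE.
Velox against Budget: payoffs -3, 1, 7, 9 → best response Elite.
Velox against Standard: payoffs 3, 0, -5, -9 → best response Standard.
Velox against Plus: payoffs 4, -3, -4, -2 → best response Standard.
Velox against Premium: payoffs 3, 2, -6, 0 → best response Standard.
Velox against Elite: payoffs -2, 1, 2, 0 → best response Premium.
Turo against Standard: payoffs 1, -5, 8, -8, -7 → best response Plus.
Turo against Plus: payoffs 4, 6, -3, -5, -8 → best response Standard.
Turo against Premium: payoffs 9, 5, 1, 2, 4 → best response Budget.
Turo against Elite: payoffs 9, -4, 0, -3, 2 → best response Budget.
Mutual best responses: (Standard, Plus); (Elite, Budget).

(Standard, Plus), (Elite, Budget)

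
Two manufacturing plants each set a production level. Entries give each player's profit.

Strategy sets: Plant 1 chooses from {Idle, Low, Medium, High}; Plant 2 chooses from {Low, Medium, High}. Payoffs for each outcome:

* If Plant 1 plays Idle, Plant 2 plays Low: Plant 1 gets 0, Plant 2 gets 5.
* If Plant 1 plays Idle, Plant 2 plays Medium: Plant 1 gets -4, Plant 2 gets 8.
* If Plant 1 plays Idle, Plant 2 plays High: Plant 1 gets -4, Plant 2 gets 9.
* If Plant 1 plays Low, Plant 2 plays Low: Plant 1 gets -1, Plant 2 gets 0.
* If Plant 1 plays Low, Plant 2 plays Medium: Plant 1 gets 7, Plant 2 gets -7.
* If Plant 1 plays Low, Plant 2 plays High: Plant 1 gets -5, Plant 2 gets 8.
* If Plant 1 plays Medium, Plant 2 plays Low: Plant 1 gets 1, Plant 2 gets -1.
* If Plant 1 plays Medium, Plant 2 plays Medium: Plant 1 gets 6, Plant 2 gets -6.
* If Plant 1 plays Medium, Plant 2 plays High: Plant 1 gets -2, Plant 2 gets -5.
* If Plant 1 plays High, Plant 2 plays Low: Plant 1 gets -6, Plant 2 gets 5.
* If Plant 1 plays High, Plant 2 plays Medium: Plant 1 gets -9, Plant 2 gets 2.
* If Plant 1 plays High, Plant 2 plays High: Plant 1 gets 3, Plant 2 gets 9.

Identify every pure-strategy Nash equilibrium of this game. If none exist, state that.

(Idle, Low): Plant 1 can switch to Medium (0 → 1). Not NE.
(Idle, Medium): Plant 1 can switch to Low (-4 → 7). Not NE.
(Idle, High): Plant 1 can switch to Medium (-4 → -2). Not NE.
(Low, Low): Plant 1 can switch to Idle (-1 → 0). Not NE.
(Low, Medium): Plant 2 can switch to Low (-7 → 0). Not NE.
(Low, High): Plant 1 can switch to Idle (-5 → -4). Not NE.
(Medium, Low): Plant 1 gets 1, best alternative 0; Plant 2 gets -1, best alternative -5. No profitable deviation — NE.
(Medium, Medium): Plant 1 can switch to Low (6 → 7). Not NE.
(Medium, High): Plant 1 can switch to High (-2 → 3). Not NE.
(High, High): Plant 1 gets 3, best alternative -2; Plant 2 gets 9, best alternative 5. No profitable deviation — NE.
(The remaining 2 profiles each have a profitable deviation by the same check.)

The pure Nash equilibria are (Medium, Low); (High, High).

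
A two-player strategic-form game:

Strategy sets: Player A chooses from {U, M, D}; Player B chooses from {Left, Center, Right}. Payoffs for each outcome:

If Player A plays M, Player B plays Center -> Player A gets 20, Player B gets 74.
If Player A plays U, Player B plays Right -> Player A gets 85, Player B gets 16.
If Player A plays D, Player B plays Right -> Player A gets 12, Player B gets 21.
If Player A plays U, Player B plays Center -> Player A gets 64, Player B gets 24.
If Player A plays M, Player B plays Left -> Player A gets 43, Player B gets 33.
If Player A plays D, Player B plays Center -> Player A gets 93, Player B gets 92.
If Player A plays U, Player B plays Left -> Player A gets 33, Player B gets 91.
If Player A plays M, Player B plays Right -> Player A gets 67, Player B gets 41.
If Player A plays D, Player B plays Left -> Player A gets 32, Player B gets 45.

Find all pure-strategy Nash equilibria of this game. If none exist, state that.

Pure NE: (D, Center)

(U, Left): Player A can switch to M (33 → 43). Not NE.
(U, Center): Player A can switch to D (64 → 93). Not NE.
(U, Right): Player B can switch to Left (16 → 91). Not NE.
(M, Left): Player B can switch to Center (33 → 74). Not NE.
(M, Center): Player A can switch to U (20 → 64). Not NE.
(M, Right): Player A can switch to U (67 → 85). Not NE.
(D, Left): Player A can switch to U (32 → 33). Not NE.
(D, Center): Player A gets 93, best alternative 64; Player B gets 92, best alternative 45. No profitable deviation — NE.
(D, Right): Player A can switch to U (12 → 85). Not NE.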